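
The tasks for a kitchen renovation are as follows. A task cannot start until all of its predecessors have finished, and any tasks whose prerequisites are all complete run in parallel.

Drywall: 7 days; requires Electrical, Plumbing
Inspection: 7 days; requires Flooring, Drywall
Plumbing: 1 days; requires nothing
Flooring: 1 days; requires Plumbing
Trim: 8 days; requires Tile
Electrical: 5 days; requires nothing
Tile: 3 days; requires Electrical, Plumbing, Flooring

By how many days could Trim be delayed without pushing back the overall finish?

3

The longest chain is Electrical→Drywall→Inspection = 5+7+7 = 19; overall finish 19 days.
Trim finishes as early as 16 and must finish by 19.
Slack of Trim = 11 − 8 = 3 days.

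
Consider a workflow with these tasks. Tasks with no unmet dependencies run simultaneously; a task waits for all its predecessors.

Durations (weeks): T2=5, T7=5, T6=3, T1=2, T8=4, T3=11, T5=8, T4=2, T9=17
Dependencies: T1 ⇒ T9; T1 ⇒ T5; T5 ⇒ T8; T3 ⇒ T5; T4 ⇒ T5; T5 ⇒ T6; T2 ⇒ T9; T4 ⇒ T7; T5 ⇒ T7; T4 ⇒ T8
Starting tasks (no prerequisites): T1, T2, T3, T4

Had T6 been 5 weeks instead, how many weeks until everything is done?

24

Actual critical path: T3→T5→T7 = 11+8+5 = 24 ⇒ 24 weeks.
T6 is off the critical path — its longest chain is 22 weeks, giving 2 of slack.
Now T3→T5→T6 = 11+8+5 = 24 is longest, so the finish becomes 24 weeks.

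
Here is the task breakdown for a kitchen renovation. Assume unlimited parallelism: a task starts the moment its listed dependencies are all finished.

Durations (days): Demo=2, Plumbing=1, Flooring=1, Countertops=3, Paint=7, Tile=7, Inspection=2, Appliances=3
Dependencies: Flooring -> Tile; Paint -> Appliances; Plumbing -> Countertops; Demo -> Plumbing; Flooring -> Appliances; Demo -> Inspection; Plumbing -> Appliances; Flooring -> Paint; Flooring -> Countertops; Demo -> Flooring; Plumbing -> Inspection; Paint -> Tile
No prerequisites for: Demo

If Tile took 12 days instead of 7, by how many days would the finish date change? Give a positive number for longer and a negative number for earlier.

Baseline: Demo→Flooring→Paint→Tile = 2+1+7+7 = 17 → 17 days.
Tile is on the critical path; changing it to 12 makes that path 22 days.
No other chain overtakes it, so the finish is 22 days.
Change in finish: 22 − 17 = +5 days.

5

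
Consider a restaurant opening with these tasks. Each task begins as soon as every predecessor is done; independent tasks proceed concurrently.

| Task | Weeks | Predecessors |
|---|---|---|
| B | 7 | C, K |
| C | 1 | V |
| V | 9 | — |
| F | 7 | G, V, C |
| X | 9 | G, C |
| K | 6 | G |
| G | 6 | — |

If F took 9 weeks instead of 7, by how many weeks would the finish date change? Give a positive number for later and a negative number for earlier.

Actual critical path: V→C→X = 9+1+9 = 19 ⇒ 19 weeks.
F is off the critical path — its longest chain is 17 weeks, giving 2 of slack.
The binding chain switches to V→C→F = 9+1+9 = 19; finish 19 weeks.
Change in finish: 19 − 19 = +0 weeks.

0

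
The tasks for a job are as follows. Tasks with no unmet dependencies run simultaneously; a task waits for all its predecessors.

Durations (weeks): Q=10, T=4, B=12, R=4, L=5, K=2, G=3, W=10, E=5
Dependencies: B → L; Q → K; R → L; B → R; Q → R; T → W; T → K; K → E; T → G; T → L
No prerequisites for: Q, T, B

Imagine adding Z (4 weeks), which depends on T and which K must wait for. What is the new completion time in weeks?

Originally the job takes 21 weeks.
With Z inserted, K now waits for max(T, Q, Z).
New critical path: B→R→L = 12+4+5 = 21 ⇒ 21 weeks.

21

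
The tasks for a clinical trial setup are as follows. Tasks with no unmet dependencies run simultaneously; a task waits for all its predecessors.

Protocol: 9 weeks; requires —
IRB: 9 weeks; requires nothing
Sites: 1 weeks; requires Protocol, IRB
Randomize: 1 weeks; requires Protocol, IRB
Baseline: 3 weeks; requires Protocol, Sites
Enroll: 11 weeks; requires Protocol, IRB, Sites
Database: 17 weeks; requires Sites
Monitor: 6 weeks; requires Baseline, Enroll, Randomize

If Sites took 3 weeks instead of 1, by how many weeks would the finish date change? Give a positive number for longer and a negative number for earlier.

Critical path before the change: Protocol→Sites→Enroll→Monitor = 9+1+11+6 = 27 giving 27 weeks.
Sites is on the critical path; changing it to 3 makes that path 29 weeks.
No other chain overtakes it, so the finish is 29 weeks.
Change in finish: 29 − 27 = +2 weeks.

2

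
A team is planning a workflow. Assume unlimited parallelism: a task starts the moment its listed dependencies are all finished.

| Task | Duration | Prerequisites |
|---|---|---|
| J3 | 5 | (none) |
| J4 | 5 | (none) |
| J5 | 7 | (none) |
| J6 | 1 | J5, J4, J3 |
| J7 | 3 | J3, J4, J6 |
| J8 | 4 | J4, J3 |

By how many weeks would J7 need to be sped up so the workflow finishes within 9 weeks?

Current finish: 11 weeks; target: 9.
J7 is on every critical path, so each week cut from J7 cuts the finish by one (this holds down to a finish of 9).
Need 11 − 9 = 2 weeks off J7 → J7 becomes 1 week, finish becomes 9.

2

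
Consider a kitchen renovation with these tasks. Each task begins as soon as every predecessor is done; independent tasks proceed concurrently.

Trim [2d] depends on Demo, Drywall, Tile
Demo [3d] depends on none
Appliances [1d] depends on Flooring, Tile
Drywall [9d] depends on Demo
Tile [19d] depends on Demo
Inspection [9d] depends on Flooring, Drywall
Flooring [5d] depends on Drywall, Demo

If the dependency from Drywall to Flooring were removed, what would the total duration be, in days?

24

Original critical path: Demo→Drywall→Flooring→Inspection = 3+9+5+9 = 26 ⇒ 26 days.
Without Drywall→Flooring, Flooring's earliest start moves from 12 to 3.
After: Demo→Tile→Trim = 3+19+2 = 24 → 24 days.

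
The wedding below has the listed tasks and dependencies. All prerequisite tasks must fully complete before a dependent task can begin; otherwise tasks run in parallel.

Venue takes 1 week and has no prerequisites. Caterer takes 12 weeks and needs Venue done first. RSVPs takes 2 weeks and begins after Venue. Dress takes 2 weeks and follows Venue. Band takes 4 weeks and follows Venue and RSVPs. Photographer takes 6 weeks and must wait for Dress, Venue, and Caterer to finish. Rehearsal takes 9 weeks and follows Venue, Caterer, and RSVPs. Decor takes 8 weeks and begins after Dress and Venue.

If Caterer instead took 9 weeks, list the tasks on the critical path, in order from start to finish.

Actual critical path: Venue→Caterer→Rehearsal = 1+12+9 = 22 ⇒ 22 weeks.
Caterer is on the critical path; changing it to 9 makes that path 19 weeks.
No other chain overtakes it, so the finish is 19 weeks.

Venue, Caterer, Rehearsal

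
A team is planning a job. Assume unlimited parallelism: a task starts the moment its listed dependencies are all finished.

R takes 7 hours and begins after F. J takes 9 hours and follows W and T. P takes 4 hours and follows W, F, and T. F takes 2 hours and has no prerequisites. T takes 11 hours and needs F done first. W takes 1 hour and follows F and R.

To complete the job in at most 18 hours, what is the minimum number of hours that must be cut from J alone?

4

Current finish: 22 hours; target: 18.
J is on every critical path, so each hour cut from J cuts the finish by one (this holds down to a finish of 17).
Need 22 − 18 = 4 hours off J → J becomes 5 hours, finish becomes 18.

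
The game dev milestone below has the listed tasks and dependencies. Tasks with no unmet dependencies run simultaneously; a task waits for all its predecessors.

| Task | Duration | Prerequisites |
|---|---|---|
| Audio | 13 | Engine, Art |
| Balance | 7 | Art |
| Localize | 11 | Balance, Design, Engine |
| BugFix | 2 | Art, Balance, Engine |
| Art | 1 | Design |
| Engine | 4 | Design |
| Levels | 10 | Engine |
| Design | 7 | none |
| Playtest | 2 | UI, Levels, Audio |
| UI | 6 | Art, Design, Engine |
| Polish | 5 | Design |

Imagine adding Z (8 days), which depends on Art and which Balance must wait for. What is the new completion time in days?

34

Originally the schedule takes 26 days.
With Z inserted, Balance now waits for max(Art, Z).
New critical path: Design→Art→Z→Balance→Localize = 7+1+8+7+11 = 34 ⇒ 34 days.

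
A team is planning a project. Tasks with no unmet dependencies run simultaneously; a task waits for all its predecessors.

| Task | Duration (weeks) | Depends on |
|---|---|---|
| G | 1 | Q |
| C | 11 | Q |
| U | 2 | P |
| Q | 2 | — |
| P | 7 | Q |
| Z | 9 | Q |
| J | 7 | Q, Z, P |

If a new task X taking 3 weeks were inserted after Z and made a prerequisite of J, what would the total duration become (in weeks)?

Originally the project takes 18 weeks.
With X inserted, J now waits for max(Q, Z, P, X).
New critical path: Q→Z→X→J = 2+9+3+7 = 21 ⇒ 21 weeks.

21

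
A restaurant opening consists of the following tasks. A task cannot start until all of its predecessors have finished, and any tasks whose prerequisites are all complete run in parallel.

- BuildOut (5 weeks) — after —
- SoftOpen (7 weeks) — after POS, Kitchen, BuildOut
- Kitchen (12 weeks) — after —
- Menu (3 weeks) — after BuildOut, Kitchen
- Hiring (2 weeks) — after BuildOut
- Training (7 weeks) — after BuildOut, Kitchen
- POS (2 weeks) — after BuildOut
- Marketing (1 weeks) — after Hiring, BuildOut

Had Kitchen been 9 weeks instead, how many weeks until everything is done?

16

Critical path before the change: Kitchen→Training = 12+7 = 19 giving 19 weeks.
Kitchen lies on that path, so at 9 weeks the path becomes 16 weeks.
The critical path is still Kitchen→Training; finish is now 16 weeks.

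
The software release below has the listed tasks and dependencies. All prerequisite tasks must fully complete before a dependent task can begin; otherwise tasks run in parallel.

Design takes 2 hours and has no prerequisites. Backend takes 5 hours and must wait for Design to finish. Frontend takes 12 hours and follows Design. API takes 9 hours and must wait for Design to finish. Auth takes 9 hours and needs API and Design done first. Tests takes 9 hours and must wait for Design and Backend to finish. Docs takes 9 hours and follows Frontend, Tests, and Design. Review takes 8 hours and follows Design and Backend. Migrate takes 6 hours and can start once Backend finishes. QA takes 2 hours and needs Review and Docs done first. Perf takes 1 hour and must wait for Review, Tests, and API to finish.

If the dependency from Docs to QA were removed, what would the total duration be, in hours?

Before: longest chain Design→Backend→Tests→Docs→QA = 2+5+9+9+2 = 27, finish 27.
Without Docs→QA, QA's earliest start moves from 25 to 15.
The longest chain is now Design→Backend→Tests→Docs = 2+5+9+9 = 25, so the software release takes 25 hours.

25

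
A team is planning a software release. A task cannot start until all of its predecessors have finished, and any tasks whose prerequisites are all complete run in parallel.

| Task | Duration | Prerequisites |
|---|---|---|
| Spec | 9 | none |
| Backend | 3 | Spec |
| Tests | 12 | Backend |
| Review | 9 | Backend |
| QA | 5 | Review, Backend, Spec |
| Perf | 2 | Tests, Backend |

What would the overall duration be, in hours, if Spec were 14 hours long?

31

Actual critical path: Spec→Backend→Tests→Perf = 9+3+12+2 = 26 ⇒ 26 hours.
Spec lies on that path, so at 14 hours the path becomes 31 hours.
That remains the longest chain; total 31 hours.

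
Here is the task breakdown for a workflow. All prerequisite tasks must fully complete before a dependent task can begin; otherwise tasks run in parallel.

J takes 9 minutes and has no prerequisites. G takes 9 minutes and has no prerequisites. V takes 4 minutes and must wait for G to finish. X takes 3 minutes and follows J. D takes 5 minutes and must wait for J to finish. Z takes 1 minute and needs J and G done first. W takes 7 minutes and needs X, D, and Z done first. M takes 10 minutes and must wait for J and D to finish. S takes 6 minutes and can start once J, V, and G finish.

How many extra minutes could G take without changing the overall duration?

The longest chain is J→D→M = 9+5+10 = 24; overall finish 24 minutes.
Longest path through G: 19 minutes (earliest finish 9, latest finish 14).
So G can slip 14 − 9 = 5 minutes.

5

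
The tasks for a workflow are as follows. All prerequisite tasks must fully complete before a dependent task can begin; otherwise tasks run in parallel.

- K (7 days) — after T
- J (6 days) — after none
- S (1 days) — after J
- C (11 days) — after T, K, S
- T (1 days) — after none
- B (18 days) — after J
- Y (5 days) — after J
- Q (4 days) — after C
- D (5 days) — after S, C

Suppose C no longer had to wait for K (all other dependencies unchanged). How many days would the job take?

24

With the dependency in place, J→B = 6+18 = 24 sets the finish at 24 days.
Without K→C, C's earliest start moves from 8 to 7.
After: J→B = 6+18 = 24 → 24 days.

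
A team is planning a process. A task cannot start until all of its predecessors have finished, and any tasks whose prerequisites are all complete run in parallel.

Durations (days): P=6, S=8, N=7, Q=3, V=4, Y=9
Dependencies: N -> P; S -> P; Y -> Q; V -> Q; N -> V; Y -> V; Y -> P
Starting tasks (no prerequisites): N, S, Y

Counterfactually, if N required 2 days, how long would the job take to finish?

Baseline: Y→V→Q = 9+4+3 = 16 → 16 days.
The longest path through N is only 14 days, so N has float 2.
No other chain overtakes it, so the finish is 16 days.

16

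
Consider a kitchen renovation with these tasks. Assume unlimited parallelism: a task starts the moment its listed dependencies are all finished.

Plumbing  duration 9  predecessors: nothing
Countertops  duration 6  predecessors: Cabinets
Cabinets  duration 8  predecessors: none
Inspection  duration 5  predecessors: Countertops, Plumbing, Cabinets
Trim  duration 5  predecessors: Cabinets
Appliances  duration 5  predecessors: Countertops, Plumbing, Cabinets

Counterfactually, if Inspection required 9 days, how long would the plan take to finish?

Baseline: Cabinets→Countertops→Inspection = 8+6+5 = 19 → 19 days.
Inspection is on the critical path; changing it to 9 makes that path 23 days.
That remains the longest chain; total 23 days.

23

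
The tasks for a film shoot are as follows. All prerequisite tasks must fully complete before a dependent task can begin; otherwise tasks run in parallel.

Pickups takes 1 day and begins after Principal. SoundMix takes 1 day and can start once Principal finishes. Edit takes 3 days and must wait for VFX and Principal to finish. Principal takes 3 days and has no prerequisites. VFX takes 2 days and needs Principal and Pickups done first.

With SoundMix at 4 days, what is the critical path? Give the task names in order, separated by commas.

Principal, Pickups, VFX, Edit

Baseline: Principal→Pickups→VFX→Edit = 3+1+2+3 = 9 → 9 days.
SoundMix has 5 days of float (longest path through it is 4).
The critical path is still Principal→Pickups→VFX→Edit; finish is now 9 days.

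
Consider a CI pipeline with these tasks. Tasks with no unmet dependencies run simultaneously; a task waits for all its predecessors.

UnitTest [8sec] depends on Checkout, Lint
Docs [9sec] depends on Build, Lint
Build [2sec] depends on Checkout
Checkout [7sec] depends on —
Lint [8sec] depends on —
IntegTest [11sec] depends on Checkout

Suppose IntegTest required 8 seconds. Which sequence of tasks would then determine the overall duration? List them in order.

Checkout, Build, Docs

Critical path before the change: Checkout→IntegTest = 7+11 = 18 giving 18 seconds.
IntegTest is on the critical path; changing it to 8 makes that path 15 seconds.
Now Checkout→Build→Docs = 7+2+9 = 18 is longest, so the finish becomes 18 seconds.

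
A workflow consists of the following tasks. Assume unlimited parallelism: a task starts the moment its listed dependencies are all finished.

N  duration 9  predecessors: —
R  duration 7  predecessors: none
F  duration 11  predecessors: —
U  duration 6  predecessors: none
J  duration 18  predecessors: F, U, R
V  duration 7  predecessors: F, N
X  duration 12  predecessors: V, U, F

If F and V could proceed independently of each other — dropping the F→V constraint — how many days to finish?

Original critical path: F→V→X = 11+7+12 = 30 ⇒ 30 days.
Without F→V, V's earliest start moves from 11 to 9.
The longest chain is now F→J = 11+18 = 29, so the workflow takes 29 days.

29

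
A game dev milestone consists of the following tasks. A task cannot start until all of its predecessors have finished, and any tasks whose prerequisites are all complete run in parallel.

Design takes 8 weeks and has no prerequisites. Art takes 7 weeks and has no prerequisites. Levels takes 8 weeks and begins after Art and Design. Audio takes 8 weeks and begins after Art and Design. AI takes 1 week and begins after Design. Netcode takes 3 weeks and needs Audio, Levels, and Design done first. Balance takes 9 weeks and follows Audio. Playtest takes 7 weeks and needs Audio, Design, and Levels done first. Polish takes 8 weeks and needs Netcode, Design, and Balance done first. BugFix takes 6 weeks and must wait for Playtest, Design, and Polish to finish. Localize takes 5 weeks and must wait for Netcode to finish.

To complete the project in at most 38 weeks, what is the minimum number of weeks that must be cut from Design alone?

1

Current finish: 39 weeks; target: 38.
Design is on every critical path, so each week cut from Design cuts the finish by one (this holds down to a finish of 38).
Need 39 − 38 = 1 week off Design → Design becomes 7 weeks, finish becomes 38.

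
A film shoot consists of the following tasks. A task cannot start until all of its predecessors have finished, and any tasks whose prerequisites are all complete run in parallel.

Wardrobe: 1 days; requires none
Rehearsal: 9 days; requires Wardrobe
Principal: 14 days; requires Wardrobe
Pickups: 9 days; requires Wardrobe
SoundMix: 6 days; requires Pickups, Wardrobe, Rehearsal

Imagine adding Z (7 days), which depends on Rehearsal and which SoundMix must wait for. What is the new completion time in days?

Originally the film shoot takes 16 days.
With Z inserted, SoundMix now waits for max(Pickups, Wardrobe, Rehearsal, Z).
New critical path: Wardrobe→Rehearsal→Z→SoundMix = 1+9+7+6 = 23 ⇒ 23 days.

23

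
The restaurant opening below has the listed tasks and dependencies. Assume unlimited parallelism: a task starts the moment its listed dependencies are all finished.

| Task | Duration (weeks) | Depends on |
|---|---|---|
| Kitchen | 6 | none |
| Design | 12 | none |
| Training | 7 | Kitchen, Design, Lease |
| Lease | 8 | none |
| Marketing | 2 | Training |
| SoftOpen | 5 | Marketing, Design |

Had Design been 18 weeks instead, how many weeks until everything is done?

Baseline: Design→Training→Marketing→SoftOpen = 12+7+2+5 = 26 → 26 weeks.
Since Design is critical, the +6 change carries straight to that chain (now 32 weeks).
The critical path is still Design→Training→Marketing→SoftOpen; finish is now 32 weeks.

32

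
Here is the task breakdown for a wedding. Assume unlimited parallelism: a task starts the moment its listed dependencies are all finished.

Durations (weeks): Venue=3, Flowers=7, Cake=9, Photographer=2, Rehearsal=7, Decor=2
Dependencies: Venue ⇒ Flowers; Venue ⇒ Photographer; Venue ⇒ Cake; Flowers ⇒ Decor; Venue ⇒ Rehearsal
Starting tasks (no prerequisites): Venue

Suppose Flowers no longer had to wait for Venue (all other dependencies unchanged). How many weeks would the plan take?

Before: longest chain Venue→Flowers→Decor = 3+7+2 = 12, finish 12.
Without Venue→Flowers, Flowers's earliest start moves from 3 to 0.
After: Venue→Cake = 3+9 = 12 → 12 weeks.

12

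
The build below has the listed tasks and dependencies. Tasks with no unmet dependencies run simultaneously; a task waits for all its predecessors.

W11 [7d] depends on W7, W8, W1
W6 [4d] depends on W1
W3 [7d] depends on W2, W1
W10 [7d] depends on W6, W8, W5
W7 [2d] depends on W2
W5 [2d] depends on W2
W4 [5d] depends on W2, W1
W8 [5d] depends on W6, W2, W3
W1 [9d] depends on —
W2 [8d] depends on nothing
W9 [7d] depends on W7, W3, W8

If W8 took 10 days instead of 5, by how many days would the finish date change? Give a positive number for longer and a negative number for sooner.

5

The binding path is W1→W3→W8→W9 = 9+7+5+7 = 28; finish at 28 days.
W8 is on the critical path; changing it to 10 makes that path 33 days.
The critical path is still W1→W3→W8→W9; finish is now 33 days.
Change in finish: 33 − 28 = +5 days.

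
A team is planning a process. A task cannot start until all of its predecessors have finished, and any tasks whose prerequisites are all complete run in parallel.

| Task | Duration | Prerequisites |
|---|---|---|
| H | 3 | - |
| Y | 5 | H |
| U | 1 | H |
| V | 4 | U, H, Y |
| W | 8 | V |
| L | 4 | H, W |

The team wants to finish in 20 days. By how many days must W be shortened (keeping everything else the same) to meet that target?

4

Current finish: 24 days; target: 20.
W is on every critical path, so each day cut from W cuts the finish by one (this holds down to a finish of 17).
Need 24 − 20 = 4 days off W → W becomes 4 days, finish becomes 20.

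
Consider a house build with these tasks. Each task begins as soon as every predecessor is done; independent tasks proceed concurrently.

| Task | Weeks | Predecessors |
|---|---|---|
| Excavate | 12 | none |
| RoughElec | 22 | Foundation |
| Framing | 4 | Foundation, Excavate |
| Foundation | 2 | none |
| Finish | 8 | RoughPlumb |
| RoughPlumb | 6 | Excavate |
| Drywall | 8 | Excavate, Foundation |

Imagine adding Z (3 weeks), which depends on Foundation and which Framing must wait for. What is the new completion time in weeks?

26

Originally the job takes 26 weeks.
With Z inserted, Framing now waits for max(Foundation, Excavate, Z).
New critical path: Excavate→RoughPlumb→Finish = 12+6+8 = 26 ⇒ 26 weeks.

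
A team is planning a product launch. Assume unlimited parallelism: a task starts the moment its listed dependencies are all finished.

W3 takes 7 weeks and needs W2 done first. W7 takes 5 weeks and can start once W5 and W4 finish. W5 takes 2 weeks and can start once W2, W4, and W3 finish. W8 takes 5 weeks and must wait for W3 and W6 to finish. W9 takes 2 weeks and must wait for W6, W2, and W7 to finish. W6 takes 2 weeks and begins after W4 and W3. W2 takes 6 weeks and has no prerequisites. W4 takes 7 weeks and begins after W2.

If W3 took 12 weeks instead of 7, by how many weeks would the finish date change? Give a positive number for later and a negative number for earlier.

5

Critical path before the change: W2→W3→W5→W7→W9 = 6+7+2+5+2 = 22 giving 22 weeks.
W3 lies on that path, so at 12 weeks the path becomes 27 weeks.
That remains the longest chain; total 27 weeks.
Change in finish: 27 − 22 = +5 weeks.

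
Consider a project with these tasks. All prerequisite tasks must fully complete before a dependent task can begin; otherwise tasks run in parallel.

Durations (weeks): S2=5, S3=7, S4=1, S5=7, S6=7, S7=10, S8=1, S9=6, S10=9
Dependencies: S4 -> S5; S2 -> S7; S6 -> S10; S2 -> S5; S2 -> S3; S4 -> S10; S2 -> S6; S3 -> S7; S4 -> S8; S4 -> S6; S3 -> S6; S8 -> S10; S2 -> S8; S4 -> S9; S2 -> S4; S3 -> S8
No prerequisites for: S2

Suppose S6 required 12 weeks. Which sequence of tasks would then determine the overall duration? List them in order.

S2, S3, S6, S10

Critical path before the change: S2→S3→S6→S10 = 5+7+7+9 = 28 giving 28 weeks.
S6 lies on that path, so at 12 weeks the path becomes 33 weeks.
The critical path is still S2→S3→S6→S10; finish is now 33 weeks.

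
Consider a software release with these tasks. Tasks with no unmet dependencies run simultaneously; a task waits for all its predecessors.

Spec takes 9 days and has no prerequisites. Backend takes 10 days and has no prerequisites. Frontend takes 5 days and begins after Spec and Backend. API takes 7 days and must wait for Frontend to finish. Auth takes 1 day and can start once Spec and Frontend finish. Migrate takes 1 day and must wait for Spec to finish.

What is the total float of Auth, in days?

6

Backend→Frontend→API = 10+5+7 = 22 sets the makespan at 22 days.
The longest chain containing Auth totals 16 days.
Float = 22 − 16 = 6.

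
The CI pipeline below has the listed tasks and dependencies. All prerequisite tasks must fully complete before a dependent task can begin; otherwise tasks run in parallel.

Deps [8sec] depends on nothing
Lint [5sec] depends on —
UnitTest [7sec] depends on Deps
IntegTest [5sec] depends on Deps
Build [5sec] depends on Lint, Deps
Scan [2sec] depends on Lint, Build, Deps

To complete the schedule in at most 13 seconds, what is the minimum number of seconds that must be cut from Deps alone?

2

Current finish: 15 seconds; target: 13.
Deps is on every critical path, so each second cut from Deps cuts the finish by one (this holds down to a finish of 12).
Need 15 − 13 = 2 seconds off Deps → Deps becomes 6 seconds, finish becomes 13.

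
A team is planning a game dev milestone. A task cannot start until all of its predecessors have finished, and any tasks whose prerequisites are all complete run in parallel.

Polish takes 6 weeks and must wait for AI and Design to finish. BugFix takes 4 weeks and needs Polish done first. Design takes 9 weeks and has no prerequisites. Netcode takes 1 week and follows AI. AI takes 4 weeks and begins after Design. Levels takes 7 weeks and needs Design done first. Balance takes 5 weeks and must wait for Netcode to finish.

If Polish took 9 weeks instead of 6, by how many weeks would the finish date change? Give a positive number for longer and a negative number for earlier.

3

The binding path is Design→AI→Polish→BugFix = 9+4+6+4 = 23; finish at 23 weeks.
Polish lies on that path, so at 9 weeks the path becomes 26 weeks.
No other chain overtakes it, so the finish is 26 weeks.
Change in finish: 26 − 23 = +3 weeks.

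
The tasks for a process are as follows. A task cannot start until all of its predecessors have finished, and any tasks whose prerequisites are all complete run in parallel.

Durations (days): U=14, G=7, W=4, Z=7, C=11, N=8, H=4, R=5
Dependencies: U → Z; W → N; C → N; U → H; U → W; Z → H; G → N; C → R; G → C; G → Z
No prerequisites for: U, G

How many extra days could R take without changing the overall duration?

Critical path: U→W→N = 14+4+8 = 26, so the finish is 26 days.
R finishes as early as 23 and must finish by 26.
Slack of R = 21 − 18 = 3 days.

3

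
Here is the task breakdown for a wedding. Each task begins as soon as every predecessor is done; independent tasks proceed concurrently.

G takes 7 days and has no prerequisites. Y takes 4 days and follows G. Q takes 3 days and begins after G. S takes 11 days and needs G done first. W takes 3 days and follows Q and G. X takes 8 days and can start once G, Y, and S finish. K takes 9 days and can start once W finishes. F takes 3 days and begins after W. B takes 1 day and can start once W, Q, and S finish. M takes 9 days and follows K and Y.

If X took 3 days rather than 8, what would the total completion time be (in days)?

31

The binding path is G→Q→W→K→M = 7+3+3+9+9 = 31; finish at 31 days.
X is off the critical path — its longest chain is 26 days, giving 5 of slack.
The critical path is still G→Q→W→K→M; finish is now 31 days.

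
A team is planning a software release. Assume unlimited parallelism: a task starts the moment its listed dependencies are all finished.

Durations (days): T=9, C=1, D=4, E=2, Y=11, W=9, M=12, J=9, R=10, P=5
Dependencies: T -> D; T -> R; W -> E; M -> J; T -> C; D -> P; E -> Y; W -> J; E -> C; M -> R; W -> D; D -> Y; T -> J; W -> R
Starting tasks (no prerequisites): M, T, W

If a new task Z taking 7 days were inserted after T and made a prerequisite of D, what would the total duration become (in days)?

Originally the job takes 24 days.
With Z inserted, D now waits for max(W, T, Z).
New critical path: T→Z→D→Y = 9+7+4+11 = 31 ⇒ 31 days.

31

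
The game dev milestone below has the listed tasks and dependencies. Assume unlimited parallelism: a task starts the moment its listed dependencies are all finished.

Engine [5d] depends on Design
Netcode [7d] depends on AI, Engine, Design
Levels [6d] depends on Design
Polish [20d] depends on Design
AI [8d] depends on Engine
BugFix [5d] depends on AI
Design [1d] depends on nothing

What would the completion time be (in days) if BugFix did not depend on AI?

With the dependency in place, Design→Engine→AI→Netcode = 1+5+8+7 = 21 sets the finish at 21 days.
Without AI→BugFix, BugFix's earliest start moves from 14 to 0.
After: Design→Engine→AI→Netcode = 1+5+8+7 = 21 → 21 days.

21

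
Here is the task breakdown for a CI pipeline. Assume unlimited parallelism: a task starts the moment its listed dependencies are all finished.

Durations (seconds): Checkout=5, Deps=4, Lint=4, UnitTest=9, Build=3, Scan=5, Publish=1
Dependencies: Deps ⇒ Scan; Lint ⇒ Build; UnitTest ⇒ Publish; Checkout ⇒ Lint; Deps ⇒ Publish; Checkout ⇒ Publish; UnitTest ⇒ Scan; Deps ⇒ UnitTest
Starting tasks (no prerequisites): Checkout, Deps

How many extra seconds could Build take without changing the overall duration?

6

The longest chain is Deps→UnitTest→Scan = 4+9+5 = 18; overall finish 18 seconds.
Build finishes as early as 12 and must finish by 18.
Float = 18 − 12 = 6.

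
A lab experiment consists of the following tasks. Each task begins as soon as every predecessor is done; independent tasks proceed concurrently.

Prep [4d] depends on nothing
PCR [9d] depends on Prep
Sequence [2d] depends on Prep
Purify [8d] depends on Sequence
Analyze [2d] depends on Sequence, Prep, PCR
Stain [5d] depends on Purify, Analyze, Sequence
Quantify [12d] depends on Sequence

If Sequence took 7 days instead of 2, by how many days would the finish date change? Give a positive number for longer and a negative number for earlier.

Critical path before the change: Prep→PCR→Analyze→Stain = 4+9+2+5 = 20 giving 20 days.
Sequence has 1 day of float (longest path through it is 19).
The binding chain switches to Prep→Sequence→Purify→Stain = 4+7+8+5 = 24; finish 24 days.
Change in finish: 24 − 20 = +4 days.

4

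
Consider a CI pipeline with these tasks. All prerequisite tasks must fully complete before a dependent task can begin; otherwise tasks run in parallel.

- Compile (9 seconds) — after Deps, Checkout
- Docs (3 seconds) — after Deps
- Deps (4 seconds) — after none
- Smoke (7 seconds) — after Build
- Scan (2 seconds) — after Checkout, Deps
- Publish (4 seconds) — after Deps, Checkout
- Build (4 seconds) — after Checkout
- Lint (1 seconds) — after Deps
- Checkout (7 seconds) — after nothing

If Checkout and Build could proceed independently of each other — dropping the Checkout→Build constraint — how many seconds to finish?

16

With the dependency in place, Checkout→Build→Smoke = 7+4+7 = 18 sets the finish at 18 seconds.
Without Checkout→Build, Build's earliest start moves from 7 to 0.
New critical path: Checkout→Compile = 7+9 = 16 ⇒ 16 seconds.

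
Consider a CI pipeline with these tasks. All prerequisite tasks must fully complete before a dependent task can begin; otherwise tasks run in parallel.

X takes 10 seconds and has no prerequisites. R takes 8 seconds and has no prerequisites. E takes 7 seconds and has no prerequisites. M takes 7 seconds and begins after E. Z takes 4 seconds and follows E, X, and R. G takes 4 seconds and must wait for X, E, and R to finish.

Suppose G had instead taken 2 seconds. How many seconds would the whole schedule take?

Actual critical path: X→G = 10+4 = 14 ⇒ 14 seconds.
G lies on that path, so at 2 seconds the path becomes 12 seconds.
The binding chain switches to X→Z = 10+4 = 14; finish 14 seconds.

14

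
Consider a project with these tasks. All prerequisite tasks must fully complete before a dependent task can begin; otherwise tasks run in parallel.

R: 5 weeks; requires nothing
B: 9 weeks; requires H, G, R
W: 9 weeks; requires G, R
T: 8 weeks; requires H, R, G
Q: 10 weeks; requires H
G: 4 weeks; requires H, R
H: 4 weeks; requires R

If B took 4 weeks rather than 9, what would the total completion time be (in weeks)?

22

Critical path before the change: R→H→G→B = 5+4+4+9 = 22 giving 22 weeks.
B lies on that path, so at 4 weeks the path becomes 17 weeks.
Now R→H→G→W = 5+4+4+9 = 22 is longest, so the finish becomes 22 weeks.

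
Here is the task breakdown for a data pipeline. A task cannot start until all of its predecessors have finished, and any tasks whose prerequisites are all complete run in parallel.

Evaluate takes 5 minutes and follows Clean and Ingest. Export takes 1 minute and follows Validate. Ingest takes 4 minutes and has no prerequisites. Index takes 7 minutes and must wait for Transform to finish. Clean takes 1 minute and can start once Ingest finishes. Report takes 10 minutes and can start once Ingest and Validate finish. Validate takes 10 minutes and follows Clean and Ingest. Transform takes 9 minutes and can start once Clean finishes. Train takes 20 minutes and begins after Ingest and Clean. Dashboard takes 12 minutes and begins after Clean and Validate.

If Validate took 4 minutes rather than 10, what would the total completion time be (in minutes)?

25

The binding path is Ingest→Clean→Validate→Dashboard = 4+1+10+12 = 27; finish at 27 minutes.
Validate lies on that path, so at 4 minutes the path becomes 21 minutes.
Now Ingest→Clean→Train = 4+1+20 = 25 is longest, so the finish becomes 25 minutes.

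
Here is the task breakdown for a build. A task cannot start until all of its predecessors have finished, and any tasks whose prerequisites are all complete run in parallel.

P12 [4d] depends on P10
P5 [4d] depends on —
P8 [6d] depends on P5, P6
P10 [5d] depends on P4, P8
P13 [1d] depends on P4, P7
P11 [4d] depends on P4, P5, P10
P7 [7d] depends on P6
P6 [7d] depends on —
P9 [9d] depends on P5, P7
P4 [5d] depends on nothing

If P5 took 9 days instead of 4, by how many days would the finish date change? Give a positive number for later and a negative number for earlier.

Baseline: P6→P7→P9 = 7+7+9 = 23 → 23 days.
P5 is off the critical path — its longest chain is 19 days, giving 4 of slack.
Now P5→P8→P10→P11 = 9+6+5+4 = 24 is longest, so the finish becomes 24 days.
Change in finish: 24 − 23 = +1 days.

1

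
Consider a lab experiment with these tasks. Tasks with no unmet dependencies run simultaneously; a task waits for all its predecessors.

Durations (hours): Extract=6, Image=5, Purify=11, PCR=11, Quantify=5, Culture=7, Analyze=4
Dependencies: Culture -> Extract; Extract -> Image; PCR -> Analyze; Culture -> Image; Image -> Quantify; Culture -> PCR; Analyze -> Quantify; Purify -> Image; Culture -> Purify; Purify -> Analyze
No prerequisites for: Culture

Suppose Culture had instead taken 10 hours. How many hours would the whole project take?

Actual critical path: Culture→Purify→Image→Quantify = 7+11+5+5 = 28 ⇒ 28 hours.
Culture lies on that path, so at 10 hours the path becomes 31 hours.
That remains the longest chain; total 31 hours.

31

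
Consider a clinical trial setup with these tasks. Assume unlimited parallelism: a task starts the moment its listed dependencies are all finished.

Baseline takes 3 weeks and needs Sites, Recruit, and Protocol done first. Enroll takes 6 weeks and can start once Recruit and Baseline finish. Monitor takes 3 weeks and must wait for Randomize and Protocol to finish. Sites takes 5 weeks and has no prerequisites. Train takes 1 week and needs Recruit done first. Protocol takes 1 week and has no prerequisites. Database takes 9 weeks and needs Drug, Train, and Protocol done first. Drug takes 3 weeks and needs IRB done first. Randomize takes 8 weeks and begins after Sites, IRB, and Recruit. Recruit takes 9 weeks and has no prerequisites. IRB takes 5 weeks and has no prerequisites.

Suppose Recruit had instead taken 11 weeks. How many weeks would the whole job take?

Actual critical path: Recruit→Randomize→Monitor = 9+8+3 = 20 ⇒ 20 weeks.
Recruit lies on that path, so at 11 weeks the path becomes 22 weeks.
That remains the longest chain; total 22 weeks.

22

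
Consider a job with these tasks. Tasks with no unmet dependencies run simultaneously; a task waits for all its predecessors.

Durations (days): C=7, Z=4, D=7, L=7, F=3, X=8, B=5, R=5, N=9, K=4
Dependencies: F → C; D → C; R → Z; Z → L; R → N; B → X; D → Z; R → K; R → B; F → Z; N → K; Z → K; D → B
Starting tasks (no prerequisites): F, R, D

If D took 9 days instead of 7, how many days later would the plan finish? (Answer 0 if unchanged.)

2

Actual critical path: D→B→X = 7+5+8 = 20 ⇒ 20 days.
Since D is critical, the +2 change carries straight to that chain (now 22 days).
No other chain overtakes it, so the finish is 22 days.
Change in finish: 22 − 20 = +2 days.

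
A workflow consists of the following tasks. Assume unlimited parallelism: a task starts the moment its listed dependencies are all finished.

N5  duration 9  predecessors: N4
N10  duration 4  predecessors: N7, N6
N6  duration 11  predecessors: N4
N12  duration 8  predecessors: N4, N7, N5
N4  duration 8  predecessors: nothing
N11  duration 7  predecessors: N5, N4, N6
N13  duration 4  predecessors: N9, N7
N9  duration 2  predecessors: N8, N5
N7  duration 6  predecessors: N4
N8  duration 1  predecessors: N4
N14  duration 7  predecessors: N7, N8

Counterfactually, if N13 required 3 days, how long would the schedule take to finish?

Baseline: N4→N6→N11 = 8+11+7 = 26 → 26 days.
N13 is off the critical path — its longest chain is 23 days, giving 3 of slack.
That remains the longest chain; total 26 days.

26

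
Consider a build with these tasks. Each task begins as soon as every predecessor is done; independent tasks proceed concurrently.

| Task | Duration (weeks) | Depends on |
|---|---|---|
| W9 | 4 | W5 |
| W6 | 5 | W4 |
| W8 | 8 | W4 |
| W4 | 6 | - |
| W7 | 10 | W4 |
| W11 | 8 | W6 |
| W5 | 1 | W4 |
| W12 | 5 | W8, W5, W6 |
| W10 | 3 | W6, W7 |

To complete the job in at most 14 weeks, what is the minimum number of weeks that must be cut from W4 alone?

Current finish: 19 weeks; target: 14.
W4 is on every critical path, so each week cut from W4 cuts the finish by one (this holds down to a finish of 14).
Need 19 − 14 = 5 weeks off W4 → W4 becomes 1 week, finish becomes 14.

5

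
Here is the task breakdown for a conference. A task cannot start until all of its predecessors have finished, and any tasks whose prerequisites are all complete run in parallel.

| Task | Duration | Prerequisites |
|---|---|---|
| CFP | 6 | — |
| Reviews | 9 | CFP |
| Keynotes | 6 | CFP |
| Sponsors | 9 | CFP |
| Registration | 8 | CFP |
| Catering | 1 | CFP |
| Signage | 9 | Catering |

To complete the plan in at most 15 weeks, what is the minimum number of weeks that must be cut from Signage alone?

Current finish: 16 weeks; target: 15.
Signage is on every critical path, so each week cut from Signage cuts the finish by one (this holds down to a finish of 15).
Need 16 − 15 = 1 week off Signage → Signage becomes 8 weeks, finish becomes 15.

1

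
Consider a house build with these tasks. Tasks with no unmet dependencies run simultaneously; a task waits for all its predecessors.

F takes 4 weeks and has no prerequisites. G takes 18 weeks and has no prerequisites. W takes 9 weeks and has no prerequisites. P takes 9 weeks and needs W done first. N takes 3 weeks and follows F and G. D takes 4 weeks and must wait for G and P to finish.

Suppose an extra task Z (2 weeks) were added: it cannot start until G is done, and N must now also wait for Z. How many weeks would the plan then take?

23

Originally the plan takes 22 weeks.
With Z inserted, N now waits for max(F, G, Z).
New critical path: G→Z→N = 18+2+3 = 23 ⇒ 23 weeks.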